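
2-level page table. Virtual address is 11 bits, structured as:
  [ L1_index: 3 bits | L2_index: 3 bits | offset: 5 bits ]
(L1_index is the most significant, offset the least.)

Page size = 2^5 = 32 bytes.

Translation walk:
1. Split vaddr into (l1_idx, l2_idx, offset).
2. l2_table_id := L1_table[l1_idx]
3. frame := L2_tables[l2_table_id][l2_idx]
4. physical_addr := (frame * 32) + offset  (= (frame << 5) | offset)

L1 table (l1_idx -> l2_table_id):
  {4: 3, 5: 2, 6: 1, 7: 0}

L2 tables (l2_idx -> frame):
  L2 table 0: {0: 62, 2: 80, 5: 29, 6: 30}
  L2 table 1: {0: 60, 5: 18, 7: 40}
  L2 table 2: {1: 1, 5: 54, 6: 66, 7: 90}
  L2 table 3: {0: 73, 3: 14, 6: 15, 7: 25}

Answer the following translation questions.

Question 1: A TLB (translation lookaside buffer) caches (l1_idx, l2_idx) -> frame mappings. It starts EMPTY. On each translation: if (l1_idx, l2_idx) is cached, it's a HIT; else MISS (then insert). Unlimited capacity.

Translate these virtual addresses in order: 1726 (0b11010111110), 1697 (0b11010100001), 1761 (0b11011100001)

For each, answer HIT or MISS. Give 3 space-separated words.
vaddr=1726: (6,5) not in TLB -> MISS, insert
vaddr=1697: (6,5) in TLB -> HIT
vaddr=1761: (6,7) not in TLB -> MISS, insert

Answer: MISS HIT MISS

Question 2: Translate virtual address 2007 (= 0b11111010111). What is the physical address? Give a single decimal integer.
vaddr = 2007 = 0b11111010111
Split: l1_idx=7, l2_idx=6, offset=23
L1[7] = 0
L2[0][6] = 30
paddr = 30 * 32 + 23 = 983

Answer: 983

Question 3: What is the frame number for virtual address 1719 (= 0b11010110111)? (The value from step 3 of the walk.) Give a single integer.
vaddr = 1719: l1_idx=6, l2_idx=5
L1[6] = 1; L2[1][5] = 18

Answer: 18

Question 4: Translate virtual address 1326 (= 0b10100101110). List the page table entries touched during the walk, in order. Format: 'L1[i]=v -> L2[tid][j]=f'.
Answer: L1[5]=2 -> L2[2][1]=1

Derivation:
vaddr = 1326 = 0b10100101110
Split: l1_idx=5, l2_idx=1, offset=14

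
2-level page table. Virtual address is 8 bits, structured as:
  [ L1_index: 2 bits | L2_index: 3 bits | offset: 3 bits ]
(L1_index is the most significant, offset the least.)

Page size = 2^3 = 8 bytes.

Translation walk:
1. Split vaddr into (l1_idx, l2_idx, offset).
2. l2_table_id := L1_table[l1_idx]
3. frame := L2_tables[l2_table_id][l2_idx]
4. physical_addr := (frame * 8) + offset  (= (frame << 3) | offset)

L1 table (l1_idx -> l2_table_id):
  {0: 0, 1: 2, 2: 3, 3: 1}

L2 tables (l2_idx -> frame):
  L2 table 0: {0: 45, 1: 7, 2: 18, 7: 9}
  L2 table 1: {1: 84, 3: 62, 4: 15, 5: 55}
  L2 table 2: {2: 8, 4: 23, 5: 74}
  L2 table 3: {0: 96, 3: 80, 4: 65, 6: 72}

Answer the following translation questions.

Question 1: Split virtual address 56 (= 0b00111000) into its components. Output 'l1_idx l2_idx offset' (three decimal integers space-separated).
vaddr = 56 = 0b00111000
  top 2 bits -> l1_idx = 0
  next 3 bits -> l2_idx = 7
  bottom 3 bits -> offset = 0

Answer: 0 7 0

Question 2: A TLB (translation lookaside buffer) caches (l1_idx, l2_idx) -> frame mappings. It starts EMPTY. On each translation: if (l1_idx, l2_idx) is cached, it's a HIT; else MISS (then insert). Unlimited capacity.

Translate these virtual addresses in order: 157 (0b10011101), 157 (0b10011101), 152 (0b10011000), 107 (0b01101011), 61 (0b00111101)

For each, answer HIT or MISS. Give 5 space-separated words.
Answer: MISS HIT HIT MISS MISS

Derivation:
vaddr=157: (2,3) not in TLB -> MISS, insert
vaddr=157: (2,3) in TLB -> HIT
vaddr=152: (2,3) in TLB -> HIT
vaddr=107: (1,5) not in TLB -> MISS, insert
vaddr=61: (0,7) not in TLB -> MISS, insert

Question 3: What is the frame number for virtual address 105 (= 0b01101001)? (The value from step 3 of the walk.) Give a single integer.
vaddr = 105: l1_idx=1, l2_idx=5
L1[1] = 2; L2[2][5] = 74

Answer: 74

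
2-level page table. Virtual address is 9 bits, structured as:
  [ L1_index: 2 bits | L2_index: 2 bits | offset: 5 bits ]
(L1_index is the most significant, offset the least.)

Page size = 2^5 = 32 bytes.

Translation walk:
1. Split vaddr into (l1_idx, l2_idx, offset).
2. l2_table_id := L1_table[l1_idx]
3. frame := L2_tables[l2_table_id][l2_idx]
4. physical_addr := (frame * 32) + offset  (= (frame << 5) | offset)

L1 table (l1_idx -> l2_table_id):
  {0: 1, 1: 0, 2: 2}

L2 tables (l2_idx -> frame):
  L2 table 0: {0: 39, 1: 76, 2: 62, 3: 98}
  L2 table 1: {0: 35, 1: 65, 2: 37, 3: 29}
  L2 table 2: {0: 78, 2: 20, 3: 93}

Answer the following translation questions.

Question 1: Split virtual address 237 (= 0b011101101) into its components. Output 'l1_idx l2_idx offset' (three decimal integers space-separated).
vaddr = 237 = 0b011101101
  top 2 bits -> l1_idx = 1
  next 2 bits -> l2_idx = 3
  bottom 5 bits -> offset = 13

Answer: 1 3 13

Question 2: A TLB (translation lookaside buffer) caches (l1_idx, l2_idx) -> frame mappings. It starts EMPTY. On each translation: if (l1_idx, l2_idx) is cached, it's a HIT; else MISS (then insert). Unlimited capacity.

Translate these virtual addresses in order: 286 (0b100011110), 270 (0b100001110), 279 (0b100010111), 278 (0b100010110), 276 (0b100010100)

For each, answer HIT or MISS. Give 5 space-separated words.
Answer: MISS HIT HIT HIT HIT

Derivation:
vaddr=286: (2,0) not in TLB -> MISS, insert
vaddr=270: (2,0) in TLB -> HIT
vaddr=279: (2,0) in TLB -> HIT
vaddr=278: (2,0) in TLB -> HIT
vaddr=276: (2,0) in TLB -> HIT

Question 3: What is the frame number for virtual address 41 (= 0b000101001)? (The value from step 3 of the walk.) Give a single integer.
vaddr = 41: l1_idx=0, l2_idx=1
L1[0] = 1; L2[1][1] = 65

Answer: 65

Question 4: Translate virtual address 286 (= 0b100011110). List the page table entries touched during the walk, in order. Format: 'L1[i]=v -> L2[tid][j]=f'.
Answer: L1[2]=2 -> L2[2][0]=78

Derivation:
vaddr = 286 = 0b100011110
Split: l1_idx=2, l2_idx=0, offset=30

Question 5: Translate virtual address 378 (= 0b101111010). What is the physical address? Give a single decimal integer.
Answer: 3002

Derivation:
vaddr = 378 = 0b101111010
Split: l1_idx=2, l2_idx=3, offset=26
L1[2] = 2
L2[2][3] = 93
paddr = 93 * 32 + 26 = 3002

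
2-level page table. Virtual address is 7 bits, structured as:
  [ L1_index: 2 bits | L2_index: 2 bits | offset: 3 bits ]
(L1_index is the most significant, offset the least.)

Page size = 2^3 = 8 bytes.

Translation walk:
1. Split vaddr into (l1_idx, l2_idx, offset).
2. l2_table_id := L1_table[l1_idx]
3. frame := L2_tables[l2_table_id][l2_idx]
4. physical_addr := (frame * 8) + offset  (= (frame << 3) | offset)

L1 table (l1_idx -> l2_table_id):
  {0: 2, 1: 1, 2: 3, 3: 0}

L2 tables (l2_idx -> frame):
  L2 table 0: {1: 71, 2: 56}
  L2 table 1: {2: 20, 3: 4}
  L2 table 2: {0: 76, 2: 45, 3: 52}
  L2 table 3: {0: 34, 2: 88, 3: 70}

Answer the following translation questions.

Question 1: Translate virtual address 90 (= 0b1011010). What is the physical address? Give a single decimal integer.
vaddr = 90 = 0b1011010
Split: l1_idx=2, l2_idx=3, offset=2
L1[2] = 3
L2[3][3] = 70
paddr = 70 * 8 + 2 = 562

Answer: 562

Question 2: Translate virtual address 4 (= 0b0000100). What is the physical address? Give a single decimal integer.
Answer: 612

Derivation:
vaddr = 4 = 0b0000100
Split: l1_idx=0, l2_idx=0, offset=4
L1[0] = 2
L2[2][0] = 76
paddr = 76 * 8 + 4 = 612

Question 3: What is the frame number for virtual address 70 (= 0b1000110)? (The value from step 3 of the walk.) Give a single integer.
vaddr = 70: l1_idx=2, l2_idx=0
L1[2] = 3; L2[3][0] = 34

Answer: 34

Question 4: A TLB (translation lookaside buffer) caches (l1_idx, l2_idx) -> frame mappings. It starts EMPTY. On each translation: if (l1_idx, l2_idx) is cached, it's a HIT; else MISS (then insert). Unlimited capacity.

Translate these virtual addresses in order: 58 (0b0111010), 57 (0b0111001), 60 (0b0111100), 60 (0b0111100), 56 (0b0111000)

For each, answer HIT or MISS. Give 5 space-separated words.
vaddr=58: (1,3) not in TLB -> MISS, insert
vaddr=57: (1,3) in TLB -> HIT
vaddr=60: (1,3) in TLB -> HIT
vaddr=60: (1,3) in TLB -> HIT
vaddr=56: (1,3) in TLB -> HIT

Answer: MISS HIT HIT HIT HIT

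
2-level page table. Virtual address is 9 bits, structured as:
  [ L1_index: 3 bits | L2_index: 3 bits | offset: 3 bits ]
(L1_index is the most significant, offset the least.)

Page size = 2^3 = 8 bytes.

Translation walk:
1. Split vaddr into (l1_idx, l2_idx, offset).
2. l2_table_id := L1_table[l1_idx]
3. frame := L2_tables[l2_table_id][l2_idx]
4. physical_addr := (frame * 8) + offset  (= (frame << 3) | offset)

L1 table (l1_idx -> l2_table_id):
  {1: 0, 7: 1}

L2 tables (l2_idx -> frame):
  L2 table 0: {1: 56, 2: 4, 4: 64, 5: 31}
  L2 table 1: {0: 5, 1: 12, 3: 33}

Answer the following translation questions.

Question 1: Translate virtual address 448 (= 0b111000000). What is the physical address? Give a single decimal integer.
Answer: 40

Derivation:
vaddr = 448 = 0b111000000
Split: l1_idx=7, l2_idx=0, offset=0
L1[7] = 1
L2[1][0] = 5
paddr = 5 * 8 + 0 = 40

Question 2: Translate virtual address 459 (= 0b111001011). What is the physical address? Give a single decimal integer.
vaddr = 459 = 0b111001011
Split: l1_idx=7, l2_idx=1, offset=3
L1[7] = 1
L2[1][1] = 12
paddr = 12 * 8 + 3 = 99

Answer: 99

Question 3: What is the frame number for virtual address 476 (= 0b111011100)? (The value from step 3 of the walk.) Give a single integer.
Answer: 33

Derivation:
vaddr = 476: l1_idx=7, l2_idx=3
L1[7] = 1; L2[1][3] = 33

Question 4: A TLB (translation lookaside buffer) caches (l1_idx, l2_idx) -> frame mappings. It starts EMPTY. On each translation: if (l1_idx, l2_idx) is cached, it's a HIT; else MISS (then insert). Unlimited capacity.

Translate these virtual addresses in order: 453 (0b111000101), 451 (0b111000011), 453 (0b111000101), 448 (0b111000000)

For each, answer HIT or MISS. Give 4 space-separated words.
Answer: MISS HIT HIT HIT

Derivation:
vaddr=453: (7,0) not in TLB -> MISS, insert
vaddr=451: (7,0) in TLB -> HIT
vaddr=453: (7,0) in TLB -> HIT
vaddr=448: (7,0) in TLB -> HIT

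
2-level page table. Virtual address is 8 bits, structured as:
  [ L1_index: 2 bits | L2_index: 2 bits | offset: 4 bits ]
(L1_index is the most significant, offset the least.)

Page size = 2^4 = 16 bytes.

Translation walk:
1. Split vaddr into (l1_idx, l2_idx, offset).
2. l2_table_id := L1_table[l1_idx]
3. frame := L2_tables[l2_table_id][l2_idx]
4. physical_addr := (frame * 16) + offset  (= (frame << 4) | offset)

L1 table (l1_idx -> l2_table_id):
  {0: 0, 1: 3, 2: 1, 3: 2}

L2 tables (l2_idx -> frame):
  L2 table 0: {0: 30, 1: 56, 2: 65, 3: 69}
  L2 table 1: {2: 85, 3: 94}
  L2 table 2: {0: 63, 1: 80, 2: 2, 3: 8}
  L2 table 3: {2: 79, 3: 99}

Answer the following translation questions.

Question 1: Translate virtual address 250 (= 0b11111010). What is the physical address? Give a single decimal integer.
vaddr = 250 = 0b11111010
Split: l1_idx=3, l2_idx=3, offset=10
L1[3] = 2
L2[2][3] = 8
paddr = 8 * 16 + 10 = 138

Answer: 138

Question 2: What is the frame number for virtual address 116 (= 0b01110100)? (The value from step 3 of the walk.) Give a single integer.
vaddr = 116: l1_idx=1, l2_idx=3
L1[1] = 3; L2[3][3] = 99

Answer: 99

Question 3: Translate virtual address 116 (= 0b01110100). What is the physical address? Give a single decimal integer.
Answer: 1588

Derivation:
vaddr = 116 = 0b01110100
Split: l1_idx=1, l2_idx=3, offset=4
L1[1] = 3
L2[3][3] = 99
paddr = 99 * 16 + 4 = 1588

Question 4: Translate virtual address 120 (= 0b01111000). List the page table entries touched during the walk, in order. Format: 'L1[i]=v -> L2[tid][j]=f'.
vaddr = 120 = 0b01111000
Split: l1_idx=1, l2_idx=3, offset=8

Answer: L1[1]=3 -> L2[3][3]=99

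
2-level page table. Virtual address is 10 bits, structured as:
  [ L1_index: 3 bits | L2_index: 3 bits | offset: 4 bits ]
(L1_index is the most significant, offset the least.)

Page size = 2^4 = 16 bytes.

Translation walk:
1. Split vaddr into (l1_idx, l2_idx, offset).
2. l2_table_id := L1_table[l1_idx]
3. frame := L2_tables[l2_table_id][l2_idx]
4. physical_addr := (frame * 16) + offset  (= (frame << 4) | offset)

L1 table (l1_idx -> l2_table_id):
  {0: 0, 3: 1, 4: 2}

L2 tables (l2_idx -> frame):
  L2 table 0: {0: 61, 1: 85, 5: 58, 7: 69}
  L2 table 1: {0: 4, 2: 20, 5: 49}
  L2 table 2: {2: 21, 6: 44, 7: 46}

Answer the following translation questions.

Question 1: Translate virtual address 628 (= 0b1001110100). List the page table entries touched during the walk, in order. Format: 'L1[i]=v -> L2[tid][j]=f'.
Answer: L1[4]=2 -> L2[2][7]=46

Derivation:
vaddr = 628 = 0b1001110100
Split: l1_idx=4, l2_idx=7, offset=4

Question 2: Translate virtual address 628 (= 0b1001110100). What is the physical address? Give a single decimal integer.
vaddr = 628 = 0b1001110100
Split: l1_idx=4, l2_idx=7, offset=4
L1[4] = 2
L2[2][7] = 46
paddr = 46 * 16 + 4 = 740

Answer: 740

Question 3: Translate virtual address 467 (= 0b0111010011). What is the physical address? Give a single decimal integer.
Answer: 787

Derivation:
vaddr = 467 = 0b0111010011
Split: l1_idx=3, l2_idx=5, offset=3
L1[3] = 1
L2[1][5] = 49
paddr = 49 * 16 + 3 = 787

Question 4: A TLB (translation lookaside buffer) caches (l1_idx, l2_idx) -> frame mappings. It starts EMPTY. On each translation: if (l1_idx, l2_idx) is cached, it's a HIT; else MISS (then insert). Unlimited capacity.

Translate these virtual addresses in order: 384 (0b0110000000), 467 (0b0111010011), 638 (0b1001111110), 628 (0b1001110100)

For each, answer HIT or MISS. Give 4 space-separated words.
Answer: MISS MISS MISS HIT

Derivation:
vaddr=384: (3,0) not in TLB -> MISS, insert
vaddr=467: (3,5) not in TLB -> MISS, insert
vaddr=638: (4,7) not in TLB -> MISS, insert
vaddr=628: (4,7) in TLB -> HIT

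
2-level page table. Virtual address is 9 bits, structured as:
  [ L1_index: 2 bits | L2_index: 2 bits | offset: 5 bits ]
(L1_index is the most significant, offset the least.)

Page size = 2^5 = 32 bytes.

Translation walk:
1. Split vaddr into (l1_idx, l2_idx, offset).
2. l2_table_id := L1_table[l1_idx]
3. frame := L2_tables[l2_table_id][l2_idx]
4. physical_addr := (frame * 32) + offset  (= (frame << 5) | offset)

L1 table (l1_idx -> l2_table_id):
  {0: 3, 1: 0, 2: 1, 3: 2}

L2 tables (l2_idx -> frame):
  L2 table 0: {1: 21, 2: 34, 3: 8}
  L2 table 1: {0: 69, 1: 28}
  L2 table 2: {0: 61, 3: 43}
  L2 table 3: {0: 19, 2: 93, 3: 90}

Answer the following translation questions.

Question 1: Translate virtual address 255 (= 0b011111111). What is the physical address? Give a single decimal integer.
Answer: 287

Derivation:
vaddr = 255 = 0b011111111
Split: l1_idx=1, l2_idx=3, offset=31
L1[1] = 0
L2[0][3] = 8
paddr = 8 * 32 + 31 = 287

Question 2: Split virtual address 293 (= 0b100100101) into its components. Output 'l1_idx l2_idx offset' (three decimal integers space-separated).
Answer: 2 1 5

Derivation:
vaddr = 293 = 0b100100101
  top 2 bits -> l1_idx = 2
  next 2 bits -> l2_idx = 1
  bottom 5 bits -> offset = 5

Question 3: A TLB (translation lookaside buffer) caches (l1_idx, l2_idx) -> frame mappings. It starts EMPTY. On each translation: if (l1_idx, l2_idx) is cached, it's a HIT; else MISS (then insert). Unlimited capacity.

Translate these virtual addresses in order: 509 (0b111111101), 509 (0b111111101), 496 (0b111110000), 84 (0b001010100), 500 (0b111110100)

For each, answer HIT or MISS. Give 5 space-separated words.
Answer: MISS HIT HIT MISS HIT

Derivation:
vaddr=509: (3,3) not in TLB -> MISS, insert
vaddr=509: (3,3) in TLB -> HIT
vaddr=496: (3,3) in TLB -> HIT
vaddr=84: (0,2) not in TLB -> MISS, insert
vaddr=500: (3,3) in TLB -> HIT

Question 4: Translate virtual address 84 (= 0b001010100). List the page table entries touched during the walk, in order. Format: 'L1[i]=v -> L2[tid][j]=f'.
vaddr = 84 = 0b001010100
Split: l1_idx=0, l2_idx=2, offset=20

Answer: L1[0]=3 -> L2[3][2]=93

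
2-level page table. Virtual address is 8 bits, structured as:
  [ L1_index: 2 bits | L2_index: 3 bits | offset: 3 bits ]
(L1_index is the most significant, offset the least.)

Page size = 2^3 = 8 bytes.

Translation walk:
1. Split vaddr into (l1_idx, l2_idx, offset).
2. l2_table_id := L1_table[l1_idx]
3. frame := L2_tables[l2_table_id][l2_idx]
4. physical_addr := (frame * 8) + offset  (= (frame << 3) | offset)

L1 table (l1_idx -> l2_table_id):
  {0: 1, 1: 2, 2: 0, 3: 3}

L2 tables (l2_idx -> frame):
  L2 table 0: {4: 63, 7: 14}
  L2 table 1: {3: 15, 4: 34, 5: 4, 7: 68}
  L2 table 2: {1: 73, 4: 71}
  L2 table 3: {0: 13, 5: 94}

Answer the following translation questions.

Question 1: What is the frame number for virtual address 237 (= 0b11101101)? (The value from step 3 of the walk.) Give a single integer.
Answer: 94

Derivation:
vaddr = 237: l1_idx=3, l2_idx=5
L1[3] = 3; L2[3][5] = 94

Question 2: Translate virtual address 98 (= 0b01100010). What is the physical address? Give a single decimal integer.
Answer: 570

Derivation:
vaddr = 98 = 0b01100010
Split: l1_idx=1, l2_idx=4, offset=2
L1[1] = 2
L2[2][4] = 71
paddr = 71 * 8 + 2 = 570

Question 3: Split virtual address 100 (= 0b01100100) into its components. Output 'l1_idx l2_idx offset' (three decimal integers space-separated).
vaddr = 100 = 0b01100100
  top 2 bits -> l1_idx = 1
  next 3 bits -> l2_idx = 4
  bottom 3 bits -> offset = 4

Answer: 1 4 4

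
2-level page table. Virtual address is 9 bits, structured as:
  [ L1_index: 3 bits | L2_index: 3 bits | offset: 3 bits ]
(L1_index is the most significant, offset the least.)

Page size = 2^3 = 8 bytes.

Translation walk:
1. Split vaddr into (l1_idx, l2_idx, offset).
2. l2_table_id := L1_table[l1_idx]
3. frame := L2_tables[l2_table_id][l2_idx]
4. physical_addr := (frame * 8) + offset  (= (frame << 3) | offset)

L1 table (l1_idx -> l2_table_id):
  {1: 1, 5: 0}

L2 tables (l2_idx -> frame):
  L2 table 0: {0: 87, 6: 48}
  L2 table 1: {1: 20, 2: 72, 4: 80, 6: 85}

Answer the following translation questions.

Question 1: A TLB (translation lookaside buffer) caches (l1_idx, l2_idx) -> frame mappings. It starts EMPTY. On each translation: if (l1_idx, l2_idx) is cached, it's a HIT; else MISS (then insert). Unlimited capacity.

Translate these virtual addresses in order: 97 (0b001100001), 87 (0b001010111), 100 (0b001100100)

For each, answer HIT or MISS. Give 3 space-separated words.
vaddr=97: (1,4) not in TLB -> MISS, insert
vaddr=87: (1,2) not in TLB -> MISS, insert
vaddr=100: (1,4) in TLB -> HIT

Answer: MISS MISS HIT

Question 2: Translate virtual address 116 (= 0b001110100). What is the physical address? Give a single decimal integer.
Answer: 684

Derivation:
vaddr = 116 = 0b001110100
Split: l1_idx=1, l2_idx=6, offset=4
L1[1] = 1
L2[1][6] = 85
paddr = 85 * 8 + 4 = 684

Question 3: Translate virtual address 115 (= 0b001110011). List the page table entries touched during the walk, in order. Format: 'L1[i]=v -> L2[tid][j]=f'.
Answer: L1[1]=1 -> L2[1][6]=85

Derivation:
vaddr = 115 = 0b001110011
Split: l1_idx=1, l2_idx=6, offset=3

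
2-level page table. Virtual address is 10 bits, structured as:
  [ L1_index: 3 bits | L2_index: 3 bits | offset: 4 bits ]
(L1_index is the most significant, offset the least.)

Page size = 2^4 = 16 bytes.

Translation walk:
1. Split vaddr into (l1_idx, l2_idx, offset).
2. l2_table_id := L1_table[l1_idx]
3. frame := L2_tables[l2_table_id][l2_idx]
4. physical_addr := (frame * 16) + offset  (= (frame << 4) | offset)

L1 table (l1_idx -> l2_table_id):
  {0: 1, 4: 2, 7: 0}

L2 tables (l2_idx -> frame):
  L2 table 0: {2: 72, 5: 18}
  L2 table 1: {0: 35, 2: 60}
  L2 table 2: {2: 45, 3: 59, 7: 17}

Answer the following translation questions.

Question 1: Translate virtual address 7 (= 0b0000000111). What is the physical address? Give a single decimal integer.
vaddr = 7 = 0b0000000111
Split: l1_idx=0, l2_idx=0, offset=7
L1[0] = 1
L2[1][0] = 35
paddr = 35 * 16 + 7 = 567

Answer: 567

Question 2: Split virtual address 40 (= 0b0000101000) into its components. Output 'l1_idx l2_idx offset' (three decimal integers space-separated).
vaddr = 40 = 0b0000101000
  top 3 bits -> l1_idx = 0
  next 3 bits -> l2_idx = 2
  bottom 4 bits -> offset = 8

Answer: 0 2 8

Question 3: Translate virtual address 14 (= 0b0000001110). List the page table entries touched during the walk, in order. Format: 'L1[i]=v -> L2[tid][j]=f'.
Answer: L1[0]=1 -> L2[1][0]=35

Derivation:
vaddr = 14 = 0b0000001110
Split: l1_idx=0, l2_idx=0, offset=14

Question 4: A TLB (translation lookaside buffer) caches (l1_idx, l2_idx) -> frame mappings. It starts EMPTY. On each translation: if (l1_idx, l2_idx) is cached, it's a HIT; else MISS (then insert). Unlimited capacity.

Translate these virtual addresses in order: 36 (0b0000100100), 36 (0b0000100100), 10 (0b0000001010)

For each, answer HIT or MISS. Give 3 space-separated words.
vaddr=36: (0,2) not in TLB -> MISS, insert
vaddr=36: (0,2) in TLB -> HIT
vaddr=10: (0,0) not in TLB -> MISS, insert

Answer: MISS HIT MISS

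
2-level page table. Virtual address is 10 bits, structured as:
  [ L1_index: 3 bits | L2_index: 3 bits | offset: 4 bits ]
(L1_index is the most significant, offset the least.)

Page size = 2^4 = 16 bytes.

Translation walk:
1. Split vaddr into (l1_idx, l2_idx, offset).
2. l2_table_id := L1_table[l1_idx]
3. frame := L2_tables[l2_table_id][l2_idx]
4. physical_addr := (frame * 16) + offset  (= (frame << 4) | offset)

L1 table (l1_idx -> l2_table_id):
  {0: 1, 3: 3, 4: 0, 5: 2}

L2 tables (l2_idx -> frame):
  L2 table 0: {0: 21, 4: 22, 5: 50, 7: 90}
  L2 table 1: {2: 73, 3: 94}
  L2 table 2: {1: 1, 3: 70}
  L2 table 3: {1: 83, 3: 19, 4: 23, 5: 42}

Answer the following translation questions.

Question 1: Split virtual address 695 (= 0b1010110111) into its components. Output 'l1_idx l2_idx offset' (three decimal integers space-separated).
vaddr = 695 = 0b1010110111
  top 3 bits -> l1_idx = 5
  next 3 bits -> l2_idx = 3
  bottom 4 bits -> offset = 7

Answer: 5 3 7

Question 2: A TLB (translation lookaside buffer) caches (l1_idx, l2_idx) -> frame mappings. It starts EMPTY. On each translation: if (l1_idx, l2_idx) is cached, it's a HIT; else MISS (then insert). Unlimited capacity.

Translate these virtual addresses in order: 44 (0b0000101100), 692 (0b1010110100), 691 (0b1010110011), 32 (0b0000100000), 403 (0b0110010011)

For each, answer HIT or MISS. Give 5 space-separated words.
vaddr=44: (0,2) not in TLB -> MISS, insert
vaddr=692: (5,3) not in TLB -> MISS, insert
vaddr=691: (5,3) in TLB -> HIT
vaddr=32: (0,2) in TLB -> HIT
vaddr=403: (3,1) not in TLB -> MISS, insert

Answer: MISS MISS HIT HIT MISS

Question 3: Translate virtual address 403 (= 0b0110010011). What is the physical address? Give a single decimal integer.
Answer: 1331

Derivation:
vaddr = 403 = 0b0110010011
Split: l1_idx=3, l2_idx=1, offset=3
L1[3] = 3
L2[3][1] = 83
paddr = 83 * 16 + 3 = 1331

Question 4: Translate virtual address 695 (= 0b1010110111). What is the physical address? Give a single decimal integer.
Answer: 1127

Derivation:
vaddr = 695 = 0b1010110111
Split: l1_idx=5, l2_idx=3, offset=7
L1[5] = 2
L2[2][3] = 70
paddr = 70 * 16 + 7 = 1127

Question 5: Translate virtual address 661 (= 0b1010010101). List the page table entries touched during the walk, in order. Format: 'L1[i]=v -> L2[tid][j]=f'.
vaddr = 661 = 0b1010010101
Split: l1_idx=5, l2_idx=1, offset=5

Answer: L1[5]=2 -> L2[2][1]=1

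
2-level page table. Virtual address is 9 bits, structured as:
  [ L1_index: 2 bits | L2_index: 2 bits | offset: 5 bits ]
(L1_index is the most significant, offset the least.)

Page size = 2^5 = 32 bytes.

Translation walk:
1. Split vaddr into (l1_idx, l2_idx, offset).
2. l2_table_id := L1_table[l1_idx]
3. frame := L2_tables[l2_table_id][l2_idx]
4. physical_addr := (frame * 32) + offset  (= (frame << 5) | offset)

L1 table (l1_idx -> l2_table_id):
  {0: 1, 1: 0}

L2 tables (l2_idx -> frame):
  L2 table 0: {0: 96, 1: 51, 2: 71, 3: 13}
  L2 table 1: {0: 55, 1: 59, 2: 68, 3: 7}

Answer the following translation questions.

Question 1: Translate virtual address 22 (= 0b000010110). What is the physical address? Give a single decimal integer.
Answer: 1782

Derivation:
vaddr = 22 = 0b000010110
Split: l1_idx=0, l2_idx=0, offset=22
L1[0] = 1
L2[1][0] = 55
paddr = 55 * 32 + 22 = 1782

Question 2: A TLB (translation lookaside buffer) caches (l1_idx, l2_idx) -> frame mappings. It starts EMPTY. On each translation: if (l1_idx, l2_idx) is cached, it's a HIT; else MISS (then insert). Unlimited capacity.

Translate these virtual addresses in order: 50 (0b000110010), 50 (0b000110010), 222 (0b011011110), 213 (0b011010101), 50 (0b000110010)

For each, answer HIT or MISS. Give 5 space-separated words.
vaddr=50: (0,1) not in TLB -> MISS, insert
vaddr=50: (0,1) in TLB -> HIT
vaddr=222: (1,2) not in TLB -> MISS, insert
vaddr=213: (1,2) in TLB -> HIT
vaddr=50: (0,1) in TLB -> HIT

Answer: MISS HIT MISS HIT HIT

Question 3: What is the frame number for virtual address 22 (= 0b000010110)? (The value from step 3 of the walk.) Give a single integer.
Answer: 55

Derivation:
vaddr = 22: l1_idx=0, l2_idx=0
L1[0] = 1; L2[1][0] = 55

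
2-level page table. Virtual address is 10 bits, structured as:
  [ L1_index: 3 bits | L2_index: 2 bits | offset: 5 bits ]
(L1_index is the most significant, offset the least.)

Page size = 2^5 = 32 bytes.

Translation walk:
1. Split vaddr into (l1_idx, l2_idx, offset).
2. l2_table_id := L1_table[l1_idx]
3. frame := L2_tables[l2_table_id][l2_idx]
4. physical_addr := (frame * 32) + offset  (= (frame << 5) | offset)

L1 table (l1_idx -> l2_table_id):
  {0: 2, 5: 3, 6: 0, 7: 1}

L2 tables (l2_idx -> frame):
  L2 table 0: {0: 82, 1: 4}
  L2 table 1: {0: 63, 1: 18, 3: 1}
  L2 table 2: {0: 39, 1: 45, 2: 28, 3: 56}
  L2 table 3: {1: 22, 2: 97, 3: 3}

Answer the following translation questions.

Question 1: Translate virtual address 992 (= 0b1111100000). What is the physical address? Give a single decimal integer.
Answer: 32

Derivation:
vaddr = 992 = 0b1111100000
Split: l1_idx=7, l2_idx=3, offset=0
L1[7] = 1
L2[1][3] = 1
paddr = 1 * 32 + 0 = 32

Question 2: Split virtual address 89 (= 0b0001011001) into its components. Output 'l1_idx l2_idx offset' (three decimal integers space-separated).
Answer: 0 2 25

Derivation:
vaddr = 89 = 0b0001011001
  top 3 bits -> l1_idx = 0
  next 2 bits -> l2_idx = 2
  bottom 5 bits -> offset = 25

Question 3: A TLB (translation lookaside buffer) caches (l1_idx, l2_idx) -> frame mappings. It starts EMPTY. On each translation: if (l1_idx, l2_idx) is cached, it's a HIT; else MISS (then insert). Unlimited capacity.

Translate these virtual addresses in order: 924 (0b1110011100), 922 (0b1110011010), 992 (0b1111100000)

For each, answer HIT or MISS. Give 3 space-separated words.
vaddr=924: (7,0) not in TLB -> MISS, insert
vaddr=922: (7,0) in TLB -> HIT
vaddr=992: (7,3) not in TLB -> MISS, insert

Answer: MISS HIT MISS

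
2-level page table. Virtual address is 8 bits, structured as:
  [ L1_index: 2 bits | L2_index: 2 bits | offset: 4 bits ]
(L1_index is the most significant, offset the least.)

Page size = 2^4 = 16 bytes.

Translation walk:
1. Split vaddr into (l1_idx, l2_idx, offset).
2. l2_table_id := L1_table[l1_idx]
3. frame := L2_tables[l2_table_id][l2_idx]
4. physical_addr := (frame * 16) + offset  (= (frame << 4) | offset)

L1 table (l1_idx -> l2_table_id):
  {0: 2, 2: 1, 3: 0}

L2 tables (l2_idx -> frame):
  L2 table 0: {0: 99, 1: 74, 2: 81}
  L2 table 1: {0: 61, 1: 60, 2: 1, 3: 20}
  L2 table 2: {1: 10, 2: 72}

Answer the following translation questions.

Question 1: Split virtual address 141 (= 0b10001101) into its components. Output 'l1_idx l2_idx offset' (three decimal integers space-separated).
vaddr = 141 = 0b10001101
  top 2 bits -> l1_idx = 2
  next 2 bits -> l2_idx = 0
  bottom 4 bits -> offset = 13

Answer: 2 0 13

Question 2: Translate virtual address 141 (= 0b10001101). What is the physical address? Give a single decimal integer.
vaddr = 141 = 0b10001101
Split: l1_idx=2, l2_idx=0, offset=13
L1[2] = 1
L2[1][0] = 61
paddr = 61 * 16 + 13 = 989

Answer: 989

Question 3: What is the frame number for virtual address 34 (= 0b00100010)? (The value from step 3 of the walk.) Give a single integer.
Answer: 72

Derivation:
vaddr = 34: l1_idx=0, l2_idx=2
L1[0] = 2; L2[2][2] = 72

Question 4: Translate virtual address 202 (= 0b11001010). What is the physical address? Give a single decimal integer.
vaddr = 202 = 0b11001010
Split: l1_idx=3, l2_idx=0, offset=10
L1[3] = 0
L2[0][0] = 99
paddr = 99 * 16 + 10 = 1594

Answer: 1594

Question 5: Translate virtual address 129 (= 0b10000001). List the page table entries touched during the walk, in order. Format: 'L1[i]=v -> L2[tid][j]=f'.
Answer: L1[2]=1 -> L2[1][0]=61

Derivation:
vaddr = 129 = 0b10000001
Split: l1_idx=2, l2_idx=0, offset=1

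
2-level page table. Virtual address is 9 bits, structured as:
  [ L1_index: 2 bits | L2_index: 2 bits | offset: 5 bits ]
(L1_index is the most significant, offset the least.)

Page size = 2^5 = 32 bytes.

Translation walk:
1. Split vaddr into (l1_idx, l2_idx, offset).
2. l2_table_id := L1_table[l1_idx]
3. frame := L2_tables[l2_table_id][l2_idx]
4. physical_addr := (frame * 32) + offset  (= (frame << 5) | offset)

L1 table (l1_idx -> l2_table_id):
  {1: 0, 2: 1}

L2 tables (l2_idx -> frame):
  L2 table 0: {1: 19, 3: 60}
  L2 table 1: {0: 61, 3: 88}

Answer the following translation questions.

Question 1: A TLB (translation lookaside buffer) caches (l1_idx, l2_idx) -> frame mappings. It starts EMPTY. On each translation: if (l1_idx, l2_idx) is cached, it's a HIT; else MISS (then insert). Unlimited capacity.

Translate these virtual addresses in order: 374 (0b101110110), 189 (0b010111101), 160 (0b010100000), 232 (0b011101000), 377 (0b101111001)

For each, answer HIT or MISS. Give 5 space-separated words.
vaddr=374: (2,3) not in TLB -> MISS, insert
vaddr=189: (1,1) not in TLB -> MISS, insert
vaddr=160: (1,1) in TLB -> HIT
vaddr=232: (1,3) not in TLB -> MISS, insert
vaddr=377: (2,3) in TLB -> HIT

Answer: MISS MISS HIT MISS HIT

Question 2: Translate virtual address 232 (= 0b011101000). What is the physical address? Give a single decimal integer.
vaddr = 232 = 0b011101000
Split: l1_idx=1, l2_idx=3, offset=8
L1[1] = 0
L2[0][3] = 60
paddr = 60 * 32 + 8 = 1928

Answer: 1928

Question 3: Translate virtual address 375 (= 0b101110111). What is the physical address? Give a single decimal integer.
Answer: 2839

Derivation:
vaddr = 375 = 0b101110111
Split: l1_idx=2, l2_idx=3, offset=23
L1[2] = 1
L2[1][3] = 88
paddr = 88 * 32 + 23 = 2839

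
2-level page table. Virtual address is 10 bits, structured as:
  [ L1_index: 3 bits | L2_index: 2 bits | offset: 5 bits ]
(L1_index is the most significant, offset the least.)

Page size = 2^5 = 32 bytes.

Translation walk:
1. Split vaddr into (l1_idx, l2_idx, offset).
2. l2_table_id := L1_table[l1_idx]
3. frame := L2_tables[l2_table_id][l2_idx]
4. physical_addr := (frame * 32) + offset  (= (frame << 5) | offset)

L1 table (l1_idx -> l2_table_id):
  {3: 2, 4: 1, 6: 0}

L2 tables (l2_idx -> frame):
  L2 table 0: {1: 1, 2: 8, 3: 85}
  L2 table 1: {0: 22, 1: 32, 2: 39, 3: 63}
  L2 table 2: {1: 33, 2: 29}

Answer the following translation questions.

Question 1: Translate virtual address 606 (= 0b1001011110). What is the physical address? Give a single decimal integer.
Answer: 1278

Derivation:
vaddr = 606 = 0b1001011110
Split: l1_idx=4, l2_idx=2, offset=30
L1[4] = 1
L2[1][2] = 39
paddr = 39 * 32 + 30 = 1278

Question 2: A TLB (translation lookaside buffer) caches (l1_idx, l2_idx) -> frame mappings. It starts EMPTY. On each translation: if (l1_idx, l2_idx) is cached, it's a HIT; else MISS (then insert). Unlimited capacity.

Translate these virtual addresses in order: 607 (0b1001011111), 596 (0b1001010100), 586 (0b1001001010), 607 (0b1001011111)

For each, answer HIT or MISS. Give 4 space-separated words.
Answer: MISS HIT HIT HIT

Derivation:
vaddr=607: (4,2) not in TLB -> MISS, insert
vaddr=596: (4,2) in TLB -> HIT
vaddr=586: (4,2) in TLB -> HIT
vaddr=607: (4,2) in TLB -> HIT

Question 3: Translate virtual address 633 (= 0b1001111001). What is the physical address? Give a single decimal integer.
Answer: 2041

Derivation:
vaddr = 633 = 0b1001111001
Split: l1_idx=4, l2_idx=3, offset=25
L1[4] = 1
L2[1][3] = 63
paddr = 63 * 32 + 25 = 2041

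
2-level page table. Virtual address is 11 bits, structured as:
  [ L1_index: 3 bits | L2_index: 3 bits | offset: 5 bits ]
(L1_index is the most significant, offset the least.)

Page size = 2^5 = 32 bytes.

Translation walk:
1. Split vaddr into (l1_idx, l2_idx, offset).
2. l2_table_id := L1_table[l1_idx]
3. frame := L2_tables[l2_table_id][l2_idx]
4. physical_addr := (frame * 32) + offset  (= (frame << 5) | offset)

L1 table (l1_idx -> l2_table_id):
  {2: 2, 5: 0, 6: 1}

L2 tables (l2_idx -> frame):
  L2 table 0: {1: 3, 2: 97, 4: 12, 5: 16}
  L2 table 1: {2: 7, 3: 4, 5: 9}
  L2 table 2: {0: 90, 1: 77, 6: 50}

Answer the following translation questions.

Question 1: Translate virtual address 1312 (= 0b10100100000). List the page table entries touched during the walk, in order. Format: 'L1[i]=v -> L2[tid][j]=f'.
Answer: L1[5]=0 -> L2[0][1]=3

Derivation:
vaddr = 1312 = 0b10100100000
Split: l1_idx=5, l2_idx=1, offset=0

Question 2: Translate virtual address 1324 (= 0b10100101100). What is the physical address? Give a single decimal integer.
Answer: 108

Derivation:
vaddr = 1324 = 0b10100101100
Split: l1_idx=5, l2_idx=1, offset=12
L1[5] = 0
L2[0][1] = 3
paddr = 3 * 32 + 12 = 108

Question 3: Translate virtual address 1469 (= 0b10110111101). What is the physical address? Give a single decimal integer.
vaddr = 1469 = 0b10110111101
Split: l1_idx=5, l2_idx=5, offset=29
L1[5] = 0
L2[0][5] = 16
paddr = 16 * 32 + 29 = 541

Answer: 541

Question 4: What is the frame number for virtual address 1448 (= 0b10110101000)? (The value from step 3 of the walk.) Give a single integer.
Answer: 16

Derivation:
vaddr = 1448: l1_idx=5, l2_idx=5
L1[5] = 0; L2[0][5] = 16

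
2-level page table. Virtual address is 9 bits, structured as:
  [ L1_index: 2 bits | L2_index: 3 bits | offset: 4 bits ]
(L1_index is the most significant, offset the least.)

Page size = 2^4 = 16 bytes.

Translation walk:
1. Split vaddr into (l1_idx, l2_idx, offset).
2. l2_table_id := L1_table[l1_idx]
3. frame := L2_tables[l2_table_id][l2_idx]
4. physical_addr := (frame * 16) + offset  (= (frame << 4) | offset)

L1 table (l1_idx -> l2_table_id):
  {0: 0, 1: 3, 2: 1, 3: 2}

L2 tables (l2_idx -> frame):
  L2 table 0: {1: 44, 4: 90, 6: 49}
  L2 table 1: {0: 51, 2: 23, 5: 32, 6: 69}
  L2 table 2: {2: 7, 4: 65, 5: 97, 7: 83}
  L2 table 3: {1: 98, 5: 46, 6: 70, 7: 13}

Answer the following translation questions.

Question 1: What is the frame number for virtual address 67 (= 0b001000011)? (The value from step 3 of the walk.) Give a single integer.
Answer: 90

Derivation:
vaddr = 67: l1_idx=0, l2_idx=4
L1[0] = 0; L2[0][4] = 90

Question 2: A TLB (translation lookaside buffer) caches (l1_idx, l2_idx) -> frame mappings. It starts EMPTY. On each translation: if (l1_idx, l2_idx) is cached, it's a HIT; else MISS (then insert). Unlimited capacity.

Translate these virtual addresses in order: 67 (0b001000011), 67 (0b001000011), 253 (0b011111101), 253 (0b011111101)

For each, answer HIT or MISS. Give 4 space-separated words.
Answer: MISS HIT MISS HIT

Derivation:
vaddr=67: (0,4) not in TLB -> MISS, insert
vaddr=67: (0,4) in TLB -> HIT
vaddr=253: (1,7) not in TLB -> MISS, insert
vaddr=253: (1,7) in TLB -> HIT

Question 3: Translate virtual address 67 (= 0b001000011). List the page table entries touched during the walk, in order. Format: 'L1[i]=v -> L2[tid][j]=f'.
Answer: L1[0]=0 -> L2[0][4]=90

Derivation:
vaddr = 67 = 0b001000011
Split: l1_idx=0, l2_idx=4, offset=3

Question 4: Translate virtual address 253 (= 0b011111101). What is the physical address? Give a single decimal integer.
Answer: 221

Derivation:
vaddr = 253 = 0b011111101
Split: l1_idx=1, l2_idx=7, offset=13
L1[1] = 3
L2[3][7] = 13
paddr = 13 * 16 + 13 = 221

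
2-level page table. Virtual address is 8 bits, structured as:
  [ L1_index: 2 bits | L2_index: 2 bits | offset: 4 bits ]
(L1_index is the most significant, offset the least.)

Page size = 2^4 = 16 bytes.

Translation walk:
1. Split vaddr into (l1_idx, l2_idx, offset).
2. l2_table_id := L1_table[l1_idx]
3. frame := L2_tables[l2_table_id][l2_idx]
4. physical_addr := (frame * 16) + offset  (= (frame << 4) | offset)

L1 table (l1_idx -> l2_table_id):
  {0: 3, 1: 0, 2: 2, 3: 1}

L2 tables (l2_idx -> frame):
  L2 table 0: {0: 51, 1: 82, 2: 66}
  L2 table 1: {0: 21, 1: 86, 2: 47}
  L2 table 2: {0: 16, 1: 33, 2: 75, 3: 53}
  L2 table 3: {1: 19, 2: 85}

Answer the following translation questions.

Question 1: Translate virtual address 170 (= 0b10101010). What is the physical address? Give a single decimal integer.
Answer: 1210

Derivation:
vaddr = 170 = 0b10101010
Split: l1_idx=2, l2_idx=2, offset=10
L1[2] = 2
L2[2][2] = 75
paddr = 75 * 16 + 10 = 1210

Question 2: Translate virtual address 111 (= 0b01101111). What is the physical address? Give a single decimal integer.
Answer: 1071

Derivation:
vaddr = 111 = 0b01101111
Split: l1_idx=1, l2_idx=2, offset=15
L1[1] = 0
L2[0][2] = 66
paddr = 66 * 16 + 15 = 1071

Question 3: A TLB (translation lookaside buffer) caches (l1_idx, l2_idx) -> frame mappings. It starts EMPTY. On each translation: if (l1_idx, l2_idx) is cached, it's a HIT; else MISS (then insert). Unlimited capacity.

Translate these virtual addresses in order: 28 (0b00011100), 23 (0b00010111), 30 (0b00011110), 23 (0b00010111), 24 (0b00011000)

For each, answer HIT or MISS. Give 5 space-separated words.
vaddr=28: (0,1) not in TLB -> MISS, insert
vaddr=23: (0,1) in TLB -> HIT
vaddr=30: (0,1) in TLB -> HIT
vaddr=23: (0,1) in TLB -> HIT
vaddr=24: (0,1) in TLB -> HIT

Answer: MISS HIT HIT HIT HIT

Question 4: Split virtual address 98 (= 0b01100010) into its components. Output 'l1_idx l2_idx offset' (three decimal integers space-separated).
vaddr = 98 = 0b01100010
  top 2 bits -> l1_idx = 1
  next 2 bits -> l2_idx = 2
  bottom 4 bits -> offset = 2

Answer: 1 2 2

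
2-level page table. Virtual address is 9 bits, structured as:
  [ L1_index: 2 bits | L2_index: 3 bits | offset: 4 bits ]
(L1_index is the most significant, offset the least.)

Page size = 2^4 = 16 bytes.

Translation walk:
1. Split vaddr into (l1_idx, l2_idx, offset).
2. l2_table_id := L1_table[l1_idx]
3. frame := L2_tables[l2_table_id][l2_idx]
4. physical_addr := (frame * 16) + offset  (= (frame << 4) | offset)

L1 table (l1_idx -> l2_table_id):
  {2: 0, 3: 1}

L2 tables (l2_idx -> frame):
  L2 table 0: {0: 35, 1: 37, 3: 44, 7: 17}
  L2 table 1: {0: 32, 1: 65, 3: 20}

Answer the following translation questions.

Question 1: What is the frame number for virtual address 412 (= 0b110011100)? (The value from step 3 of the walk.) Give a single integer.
vaddr = 412: l1_idx=3, l2_idx=1
L1[3] = 1; L2[1][1] = 65

Answer: 65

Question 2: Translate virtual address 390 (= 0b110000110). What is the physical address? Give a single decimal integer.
vaddr = 390 = 0b110000110
Split: l1_idx=3, l2_idx=0, offset=6
L1[3] = 1
L2[1][0] = 32
paddr = 32 * 16 + 6 = 518

Answer: 518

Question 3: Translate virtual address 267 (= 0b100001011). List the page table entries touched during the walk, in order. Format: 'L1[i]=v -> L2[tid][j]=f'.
Answer: L1[2]=0 -> L2[0][0]=35

Derivation:
vaddr = 267 = 0b100001011
Split: l1_idx=2, l2_idx=0, offset=11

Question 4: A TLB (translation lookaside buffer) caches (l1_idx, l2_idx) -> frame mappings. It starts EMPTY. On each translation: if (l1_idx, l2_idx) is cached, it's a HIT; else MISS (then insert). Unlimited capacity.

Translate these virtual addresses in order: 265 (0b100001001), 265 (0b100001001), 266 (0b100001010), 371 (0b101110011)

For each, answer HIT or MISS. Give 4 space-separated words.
Answer: MISS HIT HIT MISS

Derivation:
vaddr=265: (2,0) not in TLB -> MISS, insert
vaddr=265: (2,0) in TLB -> HIT
vaddr=266: (2,0) in TLB -> HIT
vaddr=371: (2,7) not in TLB -> MISS, insert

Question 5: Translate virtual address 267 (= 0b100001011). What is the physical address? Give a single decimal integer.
Answer: 571

Derivation:
vaddr = 267 = 0b100001011
Split: l1_idx=2, l2_idx=0, offset=11
L1[2] = 0
L2[0][0] = 35
paddr = 35 * 16 + 11 = 571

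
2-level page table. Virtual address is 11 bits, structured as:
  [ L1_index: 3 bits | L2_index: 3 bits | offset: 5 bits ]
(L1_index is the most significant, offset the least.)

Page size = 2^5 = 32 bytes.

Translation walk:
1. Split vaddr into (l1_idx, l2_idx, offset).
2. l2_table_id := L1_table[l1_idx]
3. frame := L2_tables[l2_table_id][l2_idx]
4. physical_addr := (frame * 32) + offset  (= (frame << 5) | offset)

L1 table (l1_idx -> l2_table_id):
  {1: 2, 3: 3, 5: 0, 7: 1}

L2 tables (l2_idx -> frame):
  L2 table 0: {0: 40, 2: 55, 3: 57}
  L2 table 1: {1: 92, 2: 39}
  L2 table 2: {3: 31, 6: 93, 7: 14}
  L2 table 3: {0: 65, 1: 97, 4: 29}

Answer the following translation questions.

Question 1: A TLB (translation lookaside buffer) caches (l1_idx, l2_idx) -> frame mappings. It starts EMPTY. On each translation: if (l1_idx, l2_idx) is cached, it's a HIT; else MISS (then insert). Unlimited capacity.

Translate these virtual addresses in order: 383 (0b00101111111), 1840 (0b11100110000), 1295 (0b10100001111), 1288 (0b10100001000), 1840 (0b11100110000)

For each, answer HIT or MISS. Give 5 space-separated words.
Answer: MISS MISS MISS HIT HIT

Derivation:
vaddr=383: (1,3) not in TLB -> MISS, insert
vaddr=1840: (7,1) not in TLB -> MISS, insert
vaddr=1295: (5,0) not in TLB -> MISS, insert
vaddr=1288: (5,0) in TLB -> HIT
vaddr=1840: (7,1) in TLB -> HIT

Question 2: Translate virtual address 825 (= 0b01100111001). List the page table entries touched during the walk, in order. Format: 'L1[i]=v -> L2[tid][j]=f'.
Answer: L1[3]=3 -> L2[3][1]=97

Derivation:
vaddr = 825 = 0b01100111001
Split: l1_idx=3, l2_idx=1, offset=25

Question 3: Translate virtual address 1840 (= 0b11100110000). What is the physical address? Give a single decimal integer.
vaddr = 1840 = 0b11100110000
Split: l1_idx=7, l2_idx=1, offset=16
L1[7] = 1
L2[1][1] = 92
paddr = 92 * 32 + 16 = 2960

Answer: 2960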